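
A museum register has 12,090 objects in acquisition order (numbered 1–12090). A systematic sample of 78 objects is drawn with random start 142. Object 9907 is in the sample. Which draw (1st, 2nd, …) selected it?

k = 12090/78 = 155
position = (9907 − 142)/155 + 1 = 9765/155 + 1 = 63 + 1 = 64

64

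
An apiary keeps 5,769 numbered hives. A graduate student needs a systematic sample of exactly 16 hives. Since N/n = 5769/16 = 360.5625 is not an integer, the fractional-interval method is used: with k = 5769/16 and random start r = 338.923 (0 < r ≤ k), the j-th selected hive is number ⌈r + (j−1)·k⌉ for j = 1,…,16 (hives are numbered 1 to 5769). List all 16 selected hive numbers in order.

339, 700, 1061, 1421, 1782, 2142, 2503, 2863, 3224, 3584, 3945, 4306, 4666, 5027, 5387, 5748

j=1: r + 0k = 338.923 → ⌈·⌉ = 339
j=2: r + 1k = 699.4855 → ⌈·⌉ = 700
j=3: r + 2k = 1060.048 → ⌈·⌉ = 1061
j=4: r + 3k = 1420.6105 → ⌈·⌉ = 1421
j=5: r + 4k = 1781.173 → ⌈·⌉ = 1782
j=6: r + 5k = 2141.7355 → ⌈·⌉ = 2142
j=7: r + 6k = 2502.298 → ⌈·⌉ = 2503
j=8: r + 7k = 2862.8605 → ⌈·⌉ = 2863
j=9: r + 8k = 3223.423 → ⌈·⌉ = 3224
j=10: r + 9k = 3583.9855 → ⌈·⌉ = 3584
j=11: r + 10k = 3944.548 → ⌈·⌉ = 3945
j=12: r + 11k = 4305.1105 → ⌈·⌉ = 4306
j=13: r + 12k = 4665.673 → ⌈·⌉ = 4666
j=14: r + 13k = 5026.2355 → ⌈·⌉ = 5027
j=15: r + 14k = 5386.798 → ⌈·⌉ = 5387
j=16: r + 15k = 5747.3605 → ⌈·⌉ = 5748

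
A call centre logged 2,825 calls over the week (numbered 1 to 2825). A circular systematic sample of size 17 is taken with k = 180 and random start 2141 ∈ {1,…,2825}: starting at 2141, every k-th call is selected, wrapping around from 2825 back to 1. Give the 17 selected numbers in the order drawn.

2141, 2321, 2501, 2681, 36, 216, 396, 576, 756, 936, 1116, 1296, 1476, 1656, 1836, 2016, 2196

Selection 1: 2141
Selection 2: 2141 + 180 = 2321
Selection 3: 2321 + 180 = 2501
Selection 4: 2501 + 180 = 2681
Selection 5: 2681 + 180 = 2861 → 2861 − 2825 = 36
Selection 6: 36 + 180 = 216
Selection 7: 216 + 180 = 396
Selection 8: 396 + 180 = 576
Selection 9: 576 + 180 = 756
Selection 10: 756 + 180 = 936
Selection 11: 936 + 180 = 1116
Selection 12: 1116 + 180 = 1296
Selection 13: 1296 + 180 = 1476
Selection 14: 1476 + 180 = 1656
Selection 15: 1656 + 180 = 1836
Selection 16: 1836 + 180 = 2016
Selection 17: 2016 + 180 = 2196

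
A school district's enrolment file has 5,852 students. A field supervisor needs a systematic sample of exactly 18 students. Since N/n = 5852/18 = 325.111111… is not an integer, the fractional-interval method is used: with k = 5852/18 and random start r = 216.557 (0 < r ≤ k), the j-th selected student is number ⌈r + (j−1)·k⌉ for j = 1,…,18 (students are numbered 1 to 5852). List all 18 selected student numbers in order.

217, 542, 867, 1192, 1518, 1843, 2168, 2493, 2818, 3143, 3468, 3793, 4118, 4444, 4769, 5094, 5419, 5744

j=1: r + 0k = 216.557 → ⌈·⌉ = 217
j=2: r + 1k = 541.668111… → ⌈·⌉ = 542
j=3: r + 2k = 866.779222… → ⌈·⌉ = 867
j=4: r + 3k = 1191.890333… → ⌈·⌉ = 1192
j=5: r + 4k = 1517.001444… → ⌈·⌉ = 1518
j=6: r + 5k = 1842.112555… → ⌈·⌉ = 1843
j=7: r + 6k = 2167.223666… → ⌈·⌉ = 2168
j=8: r + 7k = 2492.334777… → ⌈·⌉ = 2493
j=9: r + 8k = 2817.445888… → ⌈·⌉ = 2818
j=10: r + 9k = 3142.557 → ⌈·⌉ = 3143
j=11: r + 10k = 3467.668111… → ⌈·⌉ = 3468
j=12: r + 11k = 3792.779222… → ⌈·⌉ = 3793
j=13: r + 12k = 4117.890333… → ⌈·⌉ = 4118
j=14: r + 13k = 4443.001444… → ⌈·⌉ = 4444
j=15: r + 14k = 4768.112555… → ⌈·⌉ = 4769
j=16: r + 15k = 5093.223666… → ⌈·⌉ = 5094
j=17: r + 16k = 5418.334777… → ⌈·⌉ = 5419
j=18: r + 17k = 5743.445888… → ⌈·⌉ = 5744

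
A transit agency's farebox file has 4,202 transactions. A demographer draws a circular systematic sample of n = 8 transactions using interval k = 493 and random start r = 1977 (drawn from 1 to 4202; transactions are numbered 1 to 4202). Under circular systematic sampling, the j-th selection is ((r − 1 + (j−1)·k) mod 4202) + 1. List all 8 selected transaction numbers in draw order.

Selection 1: 1977
Selection 2: 1977 + 493 = 2470
Selection 3: 2470 + 493 = 2963
Selection 4: 2963 + 493 = 3456
Selection 5: 3456 + 493 = 3949
Selection 6: 3949 + 493 = 4442 → 4442 − 4202 = 240
Selection 7: 240 + 493 = 733
Selection 8: 733 + 493 = 1226

1977, 2470, 2963, 3456, 3949, 240, 733, 1226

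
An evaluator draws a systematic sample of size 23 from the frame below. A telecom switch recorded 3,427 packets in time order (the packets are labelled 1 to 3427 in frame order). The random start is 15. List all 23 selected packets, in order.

k = N/n = 3427/23 = 149
packet 1: 15
packet 2: 15 + 149 = 164
packet 3: 164 + 149 = 313
packet 4: 313 + 149 = 462
packet 5: 462 + 149 = 611
packet 6: 611 + 149 = 760
packet 7: 760 + 149 = 909
packet 8: 909 + 149 = 1058
packet 9: 1058 + 149 = 1207
packet 10: 1207 + 149 = 1356
packet 11: 1356 + 149 = 1505
packet 12: 1505 + 149 = 1654
packet 13: 1654 + 149 = 1803
packet 14: 1803 + 149 = 1952
packet 15: 1952 + 149 = 2101
packet 16: 2101 + 149 = 2250
packet 17: 2250 + 149 = 2399
packet 18: 2399 + 149 = 2548
packet 19: 2548 + 149 = 2697
packet 20: 2697 + 149 = 2846
packet 21: 2846 + 149 = 2995
packet 22: 2995 + 149 = 3144
packet 23: 3144 + 149 = 3293

15, 164, 313, 462, 611, 760, 909, 1058, 1207, 1356, 1505, 1654, 1803, 1952, 2101, 2250, 2399, 2548, 2697, 2846, 2995, 3144, 3293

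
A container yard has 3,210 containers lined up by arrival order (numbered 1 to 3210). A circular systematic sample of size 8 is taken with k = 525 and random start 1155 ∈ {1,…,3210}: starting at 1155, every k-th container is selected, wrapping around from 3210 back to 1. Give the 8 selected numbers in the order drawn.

Selection 1: 1155
Selection 2: 1155 + 525 = 1680
Selection 3: 1680 + 525 = 2205
Selection 4: 2205 + 525 = 2730
Selection 5: 2730 + 525 = 3255 → 3255 − 3210 = 45
Selection 6: 45 + 525 = 570
Selection 7: 570 + 525 = 1095
Selection 8: 1095 + 525 = 1620

1155, 1680, 2205, 2730, 45, 570, 1095, 1620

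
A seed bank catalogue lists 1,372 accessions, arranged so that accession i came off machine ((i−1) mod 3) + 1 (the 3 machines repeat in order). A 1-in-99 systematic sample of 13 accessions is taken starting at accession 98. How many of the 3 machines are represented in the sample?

Consecutive selections differ by k = 99, so their machine numbers differ by 99 mod 3 = 0.
gcd(99, 3) = 3, so the sample visits 3/3 = 1 distinct residues mod 3.
Start 98 is machine 2; the machines hit are 2.

1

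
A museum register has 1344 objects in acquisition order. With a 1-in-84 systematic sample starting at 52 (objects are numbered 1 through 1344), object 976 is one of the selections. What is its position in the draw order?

k = 84
position = (976 − 52)/84 + 1 = 924/84 + 1 = 11 + 1 = 12

12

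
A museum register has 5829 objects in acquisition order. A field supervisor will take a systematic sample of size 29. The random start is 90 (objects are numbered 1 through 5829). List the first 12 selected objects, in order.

k = N/n = 5829/29 = 201
object 1: 90
object 2: 90 + 201 = 291
object 3: 291 + 201 = 492
object 4: 492 + 201 = 693
object 5: 693 + 201 = 894
object 6: 894 + 201 = 1095
object 7: 1095 + 201 = 1296
object 8: 1296 + 201 = 1497
object 9: 1497 + 201 = 1698
object 10: 1698 + 201 = 1899
object 11: 1899 + 201 = 2100
object 12: 2100 + 201 = 2301

90, 291, 492, 693, 894, 1095, 1296, 1497, 1698, 1899, 2100, 2301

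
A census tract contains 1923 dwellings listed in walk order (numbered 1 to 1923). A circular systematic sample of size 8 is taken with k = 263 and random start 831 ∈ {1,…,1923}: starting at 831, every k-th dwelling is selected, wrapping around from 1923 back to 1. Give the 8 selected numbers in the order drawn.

Selection 1: 831
Selection 2: 831 + 263 = 1094
Selection 3: 1094 + 263 = 1357
Selection 4: 1357 + 263 = 1620
Selection 5: 1620 + 263 = 1883
Selection 6: 1883 + 263 = 2146 → 2146 − 1923 = 223
Selection 7: 223 + 263 = 486
Selection 8: 486 + 263 = 749

831, 1094, 1357, 1620, 1883, 223, 486, 749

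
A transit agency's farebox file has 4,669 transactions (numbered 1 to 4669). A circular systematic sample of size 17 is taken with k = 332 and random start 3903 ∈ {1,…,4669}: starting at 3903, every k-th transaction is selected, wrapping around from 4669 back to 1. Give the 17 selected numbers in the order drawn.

Selection 1: 3903
Selection 2: 3903 + 332 = 4235
Selection 3: 4235 + 332 = 4567
Selection 4: 4567 + 332 = 4899 → 4899 − 4669 = 230
Selection 5: 230 + 332 = 562
Selection 6: 562 + 332 = 894
Selection 7: 894 + 332 = 1226
Selection 8: 1226 + 332 = 1558
Selection 9: 1558 + 332 = 1890
Selection 10: 1890 + 332 = 2222
Selection 11: 2222 + 332 = 2554
Selection 12: 2554 + 332 = 2886
Selection 13: 2886 + 332 = 3218
Selection 14: 3218 + 332 = 3550
Selection 15: 3550 + 332 = 3882
Selection 16: 3882 + 332 = 4214
Selection 17: 4214 + 332 = 4546

3903, 4235, 4567, 230, 562, 894, 1226, 1558, 1890, 2222, 2554, 2886, 3218, 3550, 3882, 4214, 4546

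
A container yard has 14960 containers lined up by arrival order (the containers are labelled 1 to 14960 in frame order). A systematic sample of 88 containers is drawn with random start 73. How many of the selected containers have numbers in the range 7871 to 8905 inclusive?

6

k = 14960/88 = 170
First selection ≥ 7871: 73 + ⌈(7871−73)/170⌉·170 = 73 + 46×170 = 7893
Last selection ≤ 8905: 73 + ⌊(8905−73)/170⌋·170 = 73 + 51×170 = 8743
Count = 51 − 46 + 1 = 6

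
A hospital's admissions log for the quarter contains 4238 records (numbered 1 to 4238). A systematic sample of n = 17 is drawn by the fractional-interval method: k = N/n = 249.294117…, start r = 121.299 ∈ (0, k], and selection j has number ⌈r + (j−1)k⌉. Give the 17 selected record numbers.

122, 371, 620, 870, 1119, 1368, 1618, 1867, 2116, 2365, 2615, 2864, 3113, 3363, 3612, 3861, 4111

j=1: r + 0k = 121.299 → ⌈·⌉ = 122
j=2: r + 1k = 370.593117… → ⌈·⌉ = 371
j=3: r + 2k = 619.887235… → ⌈·⌉ = 620
j=4: r + 3k = 869.181352… → ⌈·⌉ = 870
j=5: r + 4k = 1118.475470… → ⌈·⌉ = 1119
j=6: r + 5k = 1367.769588… → ⌈·⌉ = 1368
j=7: r + 6k = 1617.063705… → ⌈·⌉ = 1618
j=8: r + 7k = 1866.357823… → ⌈·⌉ = 1867
j=9: r + 8k = 2115.651941… → ⌈·⌉ = 2116
j=10: r + 9k = 2364.946058… → ⌈·⌉ = 2365
j=11: r + 10k = 2614.240176… → ⌈·⌉ = 2615
j=12: r + 11k = 2863.534294… → ⌈·⌉ = 2864
j=13: r + 12k = 3112.828411… → ⌈·⌉ = 3113
j=14: r + 13k = 3362.122529… → ⌈·⌉ = 3363
j=15: r + 14k = 3611.416647… → ⌈·⌉ = 3612
j=16: r + 15k = 3860.710764… → ⌈·⌉ = 3861
j=17: r + 16k = 4110.004882… → ⌈·⌉ = 4111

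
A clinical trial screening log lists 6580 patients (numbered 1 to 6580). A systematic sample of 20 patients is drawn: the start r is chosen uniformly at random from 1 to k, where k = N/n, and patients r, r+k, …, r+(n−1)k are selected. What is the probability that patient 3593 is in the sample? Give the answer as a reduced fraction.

k = 6580/20 = 329.
Patient 3593 is selected iff r ≡ 3593 (mod 329); exactly one such r in {1,…,329}.
Inclusion probability = 1/329.

1/329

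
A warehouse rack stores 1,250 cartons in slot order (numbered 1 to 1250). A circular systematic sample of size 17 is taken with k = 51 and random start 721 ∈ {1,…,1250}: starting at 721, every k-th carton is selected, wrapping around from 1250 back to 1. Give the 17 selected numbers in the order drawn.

Selection 1: 721
Selection 2: 721 + 51 = 772
Selection 3: 772 + 51 = 823
Selection 4: 823 + 51 = 874
Selection 5: 874 + 51 = 925
Selection 6: 925 + 51 = 976
Selection 7: 976 + 51 = 1027
Selection 8: 1027 + 51 = 1078
Selection 9: 1078 + 51 = 1129
Selection 10: 1129 + 51 = 1180
Selection 11: 1180 + 51 = 1231
Selection 12: 1231 + 51 = 1282 → 1282 − 1250 = 32
Selection 13: 32 + 51 = 83
Selection 14: 83 + 51 = 134
Selection 15: 134 + 51 = 185
Selection 16: 185 + 51 = 236
Selection 17: 236 + 51 = 287

721, 772, 823, 874, 925, 976, 1027, 1078, 1129, 1180, 1231, 32, 83, 134, 185, 236, 287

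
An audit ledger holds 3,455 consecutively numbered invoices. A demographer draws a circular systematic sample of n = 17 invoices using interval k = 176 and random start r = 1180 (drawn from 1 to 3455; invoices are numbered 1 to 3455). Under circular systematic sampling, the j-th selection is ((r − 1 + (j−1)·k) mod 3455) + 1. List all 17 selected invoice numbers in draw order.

1180, 1356, 1532, 1708, 1884, 2060, 2236, 2412, 2588, 2764, 2940, 3116, 3292, 13, 189, 365, 541

Selection 1: 1180
Selection 2: 1180 + 176 = 1356
Selection 3: 1356 + 176 = 1532
Selection 4: 1532 + 176 = 1708
Selection 5: 1708 + 176 = 1884
Selection 6: 1884 + 176 = 2060
Selection 7: 2060 + 176 = 2236
Selection 8: 2236 + 176 = 2412
Selection 9: 2412 + 176 = 2588
Selection 10: 2588 + 176 = 2764
Selection 11: 2764 + 176 = 2940
Selection 12: 2940 + 176 = 3116
Selection 13: 3116 + 176 = 3292
Selection 14: 3292 + 176 = 3468 → 3468 − 3455 = 13
Selection 15: 13 + 176 = 189
Selection 16: 189 + 176 = 365
Selection 17: 365 + 176 = 541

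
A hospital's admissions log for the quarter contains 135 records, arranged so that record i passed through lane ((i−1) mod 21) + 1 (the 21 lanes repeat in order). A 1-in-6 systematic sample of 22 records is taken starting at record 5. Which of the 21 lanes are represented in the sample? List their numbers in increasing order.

2, 5, 8, 11, 14, 17, 20

Consecutive selections differ by k = 6, so their lane numbers differ by 6 mod 21 = 6.
gcd(6, 21) = 3, so the sample visits 21/3 = 7 distinct residues mod 21.
Start 5 is lane 5; the lanes hit are 2, 5, 8, 11, 14, 17, 20.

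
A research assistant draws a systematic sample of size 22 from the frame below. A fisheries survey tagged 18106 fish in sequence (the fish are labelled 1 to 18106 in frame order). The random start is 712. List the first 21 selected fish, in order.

k = N/n = 18106/22 = 823
fish 1: 712
fish 2: 712 + 823 = 1535
fish 3: 1535 + 823 = 2358
fish 4: 2358 + 823 = 3181
fish 5: 3181 + 823 = 4004
fish 6: 4004 + 823 = 4827
fish 7: 4827 + 823 = 5650
fish 8: 5650 + 823 = 6473
fish 9: 6473 + 823 = 7296
fish 10: 7296 + 823 = 8119
fish 11: 8119 + 823 = 8942
fish 12: 8942 + 823 = 9765
fish 13: 9765 + 823 = 10588
fish 14: 10588 + 823 = 11411
fish 15: 11411 + 823 = 12234
fish 16: 12234 + 823 = 13057
fish 17: 13057 + 823 = 13880
fish 18: 13880 + 823 = 14703
fish 19: 14703 + 823 = 15526
fish 20: 15526 + 823 = 16349
fish 21: 16349 + 823 = 17172

712, 1535, 2358, 3181, 4004, 4827, 5650, 6473, 7296, 8119, 8942, 9765, 10588, 11411, 12234, 13057, 13880, 14703, 15526, 16349, 17172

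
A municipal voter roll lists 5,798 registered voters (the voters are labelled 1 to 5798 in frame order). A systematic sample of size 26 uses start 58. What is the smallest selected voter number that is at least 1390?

k = 5798/26 = 223
Steps past start: ⌈(1390 − 58)/223⌉ = ⌈1332/223⌉ = 6
Selected voter: 58 + 6×223 = 1396

1396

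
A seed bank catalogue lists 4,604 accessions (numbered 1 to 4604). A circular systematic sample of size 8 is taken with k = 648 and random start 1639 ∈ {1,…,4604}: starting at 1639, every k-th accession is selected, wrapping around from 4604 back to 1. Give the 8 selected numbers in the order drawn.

Selection 1: 1639
Selection 2: 1639 + 648 = 2287
Selection 3: 2287 + 648 = 2935
Selection 4: 2935 + 648 = 3583
Selection 5: 3583 + 648 = 4231
Selection 6: 4231 + 648 = 4879 → 4879 − 4604 = 275
Selection 7: 275 + 648 = 923
Selection 8: 923 + 648 = 1571

1639, 2287, 2935, 3583, 4231, 275, 923, 1571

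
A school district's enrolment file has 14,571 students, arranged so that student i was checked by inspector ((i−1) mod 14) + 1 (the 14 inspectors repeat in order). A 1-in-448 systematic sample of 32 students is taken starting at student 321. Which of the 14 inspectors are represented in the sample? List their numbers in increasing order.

13

Consecutive selections differ by k = 448, so their inspector numbers differ by 448 mod 14 = 0.
gcd(448, 14) = 14, so the sample visits 14/14 = 1 distinct residues mod 14.
Start 321 is inspector 13; the inspectors hit are 13.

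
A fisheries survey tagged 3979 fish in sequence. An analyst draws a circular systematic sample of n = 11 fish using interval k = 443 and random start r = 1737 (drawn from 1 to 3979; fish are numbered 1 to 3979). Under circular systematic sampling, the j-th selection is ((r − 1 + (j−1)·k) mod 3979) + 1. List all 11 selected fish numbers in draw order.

1737, 2180, 2623, 3066, 3509, 3952, 416, 859, 1302, 1745, 2188

Selection 1: 1737
Selection 2: 1737 + 443 = 2180
Selection 3: 2180 + 443 = 2623
Selection 4: 2623 + 443 = 3066
Selection 5: 3066 + 443 = 3509
Selection 6: 3509 + 443 = 3952
Selection 7: 3952 + 443 = 4395 → 4395 − 3979 = 416
Selection 8: 416 + 443 = 859
Selection 9: 859 + 443 = 1302
Selection 10: 1302 + 443 = 1745
Selection 11: 1745 + 443 = 2188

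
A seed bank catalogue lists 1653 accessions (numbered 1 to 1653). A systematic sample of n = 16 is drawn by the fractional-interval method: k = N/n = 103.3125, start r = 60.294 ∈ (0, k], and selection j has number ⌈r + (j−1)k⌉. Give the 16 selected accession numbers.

61, 164, 267, 371, 474, 577, 681, 784, 887, 991, 1094, 1197, 1301, 1404, 1507, 1610

j=1: r + 0k = 60.294 → ⌈·⌉ = 61
j=2: r + 1k = 163.6065 → ⌈·⌉ = 164
j=3: r + 2k = 266.919 → ⌈·⌉ = 267
j=4: r + 3k = 370.2315 → ⌈·⌉ = 371
j=5: r + 4k = 473.544 → ⌈·⌉ = 474
j=6: r + 5k = 576.8565 → ⌈·⌉ = 577
j=7: r + 6k = 680.169 → ⌈·⌉ = 681
j=8: r + 7k = 783.4815 → ⌈·⌉ = 784
j=9: r + 8k = 886.794 → ⌈·⌉ = 887
j=10: r + 9k = 990.1065 → ⌈·⌉ = 991
j=11: r + 10k = 1093.419 → ⌈·⌉ = 1094
j=12: r + 11k = 1196.7315 → ⌈·⌉ = 1197
j=13: r + 12k = 1300.044 → ⌈·⌉ = 1301
j=14: r + 13k = 1403.3565 → ⌈·⌉ = 1404
j=15: r + 14k = 1506.669 → ⌈·⌉ = 1507
j=16: r + 15k = 1609.9815 → ⌈·⌉ = 1610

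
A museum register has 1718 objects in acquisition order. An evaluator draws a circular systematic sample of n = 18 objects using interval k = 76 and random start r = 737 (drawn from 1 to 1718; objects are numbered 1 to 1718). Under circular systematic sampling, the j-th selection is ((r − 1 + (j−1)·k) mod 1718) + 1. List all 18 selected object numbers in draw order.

Selection 1: 737
Selection 2: 737 + 76 = 813
Selection 3: 813 + 76 = 889
Selection 4: 889 + 76 = 965
Selection 5: 965 + 76 = 1041
Selection 6: 1041 + 76 = 1117
Selection 7: 1117 + 76 = 1193
Selection 8: 1193 + 76 = 1269
Selection 9: 1269 + 76 = 1345
Selection 10: 1345 + 76 = 1421
Selection 11: 1421 + 76 = 1497
Selection 12: 1497 + 76 = 1573
Selection 13: 1573 + 76 = 1649
Selection 14: 1649 + 76 = 1725 → 1725 − 1718 = 7
Selection 15: 7 + 76 = 83
Selection 16: 83 + 76 = 159
Selection 17: 159 + 76 = 235
Selection 18: 235 + 76 = 311

737, 813, 889, 965, 1041, 1117, 1193, 1269, 1345, 1421, 1497, 1573, 1649, 7, 83, 159, 235, 311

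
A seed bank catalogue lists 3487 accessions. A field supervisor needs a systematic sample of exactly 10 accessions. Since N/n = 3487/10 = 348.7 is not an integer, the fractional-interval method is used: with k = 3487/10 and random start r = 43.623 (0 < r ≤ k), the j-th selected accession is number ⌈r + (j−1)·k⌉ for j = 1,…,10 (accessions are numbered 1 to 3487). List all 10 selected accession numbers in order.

j=1: r + 0k = 43.623 → ⌈·⌉ = 44
j=2: r + 1k = 392.323 → ⌈·⌉ = 393
j=3: r + 2k = 741.023 → ⌈·⌉ = 742
j=4: r + 3k = 1089.723 → ⌈·⌉ = 1090
j=5: r + 4k = 1438.423 → ⌈·⌉ = 1439
j=6: r + 5k = 1787.123 → ⌈·⌉ = 1788
j=7: r + 6k = 2135.823 → ⌈·⌉ = 2136
j=8: r + 7k = 2484.523 → ⌈·⌉ = 2485
j=9: r + 8k = 2833.223 → ⌈·⌉ = 2834
j=10: r + 9k = 3181.923 → ⌈·⌉ = 3182

44, 393, 742, 1090, 1439, 1788, 2136, 2485, 2834, 3182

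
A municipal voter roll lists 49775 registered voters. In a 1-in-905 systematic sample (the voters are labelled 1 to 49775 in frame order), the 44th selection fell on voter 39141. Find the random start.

k = 905
r = 39141 − (44−1)×905 = 39141 − 38915 = 226

226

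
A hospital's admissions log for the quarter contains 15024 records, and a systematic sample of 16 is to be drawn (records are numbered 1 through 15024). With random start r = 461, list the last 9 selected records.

k = N/n = 15024/16 = 939
8th selection = 461 + 7×939 = 7034
9th: 7034 + 939 = 7973
10th: 7973 + 939 = 8912
11th: 8912 + 939 = 9851
12th: 9851 + 939 = 10790
13th: 10790 + 939 = 11729
14th: 11729 + 939 = 12668
15th: 12668 + 939 = 13607
16th: 13607 + 939 = 14546

7034, 7973, 8912, 9851, 10790, 11729, 12668, 13607, 14546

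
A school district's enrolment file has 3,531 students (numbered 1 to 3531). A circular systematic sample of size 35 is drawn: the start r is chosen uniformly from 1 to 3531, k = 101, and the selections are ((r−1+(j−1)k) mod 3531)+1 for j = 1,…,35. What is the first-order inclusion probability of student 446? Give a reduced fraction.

35/3531

For each position j, as r ranges over 1…3531 the j-th selection hits every student exactly once, so student 446 is selected for exactly 35 of the 3531 starts.
Inclusion probability = 35/3531.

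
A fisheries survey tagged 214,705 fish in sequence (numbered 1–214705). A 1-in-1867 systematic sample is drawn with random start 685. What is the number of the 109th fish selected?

202321

k = 1867
109th selection = r + (109−1)·k = 685 + 108×1867 = 685 + 201636 = 202321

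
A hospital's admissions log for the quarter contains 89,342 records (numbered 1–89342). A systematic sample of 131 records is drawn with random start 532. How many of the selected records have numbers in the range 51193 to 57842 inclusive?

10

k = 89342/131 = 682
First selection ≥ 51193: 532 + ⌈(51193−532)/682⌉·682 = 532 + 75×682 = 51682
Last selection ≤ 57842: 532 + ⌊(57842−532)/682⌋·682 = 532 + 84×682 = 57820
Count = 84 − 75 + 1 = 10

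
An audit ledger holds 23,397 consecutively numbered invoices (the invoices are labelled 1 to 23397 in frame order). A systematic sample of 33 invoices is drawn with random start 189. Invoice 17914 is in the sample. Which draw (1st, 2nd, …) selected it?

k = 23397/33 = 709
position = (17914 − 189)/709 + 1 = 17725/709 + 1 = 25 + 1 = 26

26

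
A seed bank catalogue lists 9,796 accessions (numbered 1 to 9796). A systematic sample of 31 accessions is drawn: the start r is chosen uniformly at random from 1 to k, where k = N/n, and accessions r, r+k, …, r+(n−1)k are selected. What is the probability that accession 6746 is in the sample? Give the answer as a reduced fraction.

k = 9796/31 = 316.
Accession 6746 is selected iff r ≡ 6746 (mod 316); exactly one such r in {1,…,316}.
Inclusion probability = 1/316.

1/316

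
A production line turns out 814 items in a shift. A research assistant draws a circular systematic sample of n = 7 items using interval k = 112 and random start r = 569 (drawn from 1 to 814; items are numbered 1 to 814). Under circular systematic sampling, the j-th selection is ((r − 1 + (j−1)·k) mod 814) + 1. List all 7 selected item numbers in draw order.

Selection 1: 569
Selection 2: 569 + 112 = 681
Selection 3: 681 + 112 = 793
Selection 4: 793 + 112 = 905 → 905 − 814 = 91
Selection 5: 91 + 112 = 203
Selection 6: 203 + 112 = 315
Selection 7: 315 + 112 = 427

569, 681, 793, 91, 203, 315, 427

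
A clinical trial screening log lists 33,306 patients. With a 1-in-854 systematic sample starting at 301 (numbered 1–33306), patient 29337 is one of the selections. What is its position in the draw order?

k = 854
position = (29337 − 301)/854 + 1 = 29036/854 + 1 = 34 + 1 = 35

35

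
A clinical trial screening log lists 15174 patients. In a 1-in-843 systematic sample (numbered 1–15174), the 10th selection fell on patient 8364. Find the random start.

777

k = 843
r = 8364 − (10−1)×843 = 8364 − 7587 = 777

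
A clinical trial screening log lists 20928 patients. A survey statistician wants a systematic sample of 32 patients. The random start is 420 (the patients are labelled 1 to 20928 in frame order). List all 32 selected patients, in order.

k = N/n = 20928/32 = 654
patient 1: 420
patient 2: 420 + 654 = 1074
patient 3: 1074 + 654 = 1728
patient 4: 1728 + 654 = 2382
patient 5: 2382 + 654 = 3036
patient 6: 3036 + 654 = 3690
patient 7: 3690 + 654 = 4344
patient 8: 4344 + 654 = 4998
patient 9: 4998 + 654 = 5652
patient 10: 5652 + 654 = 6306
patient 11: 6306 + 654 = 6960
patient 12: 6960 + 654 = 7614
patient 13: 7614 + 654 = 8268
patient 14: 8268 + 654 = 8922
patient 15: 8922 + 654 = 9576
patient 16: 9576 + 654 = 10230
patient 17: 10230 + 654 = 10884
patient 18: 10884 + 654 = 11538
patient 19: 11538 + 654 = 12192
patient 20: 12192 + 654 = 12846
patient 21: 12846 + 654 = 13500
patient 22: 13500 + 654 = 14154
patient 23: 14154 + 654 = 14808
patient 24: 14808 + 654 = 15462
patient 25: 15462 + 654 = 16116
patient 26: 16116 + 654 = 16770
patient 27: 16770 + 654 = 17424
patient 28: 17424 + 654 = 18078
patient 29: 18078 + 654 = 18732
patient 30: 18732 + 654 = 19386
patient 31: 19386 + 654 = 20040
patient 32: 20040 + 654 = 20694

420, 1074, 1728, 2382, 3036, 3690, 4344, 4998, 5652, 6306, 6960, 7614, 8268, 8922, 9576, 10230, 10884, 11538, 12192, 12846, 13500, 14154, 14808, 15462, 16116, 16770, 17424, 18078, 18732, 19386, 20040, 20694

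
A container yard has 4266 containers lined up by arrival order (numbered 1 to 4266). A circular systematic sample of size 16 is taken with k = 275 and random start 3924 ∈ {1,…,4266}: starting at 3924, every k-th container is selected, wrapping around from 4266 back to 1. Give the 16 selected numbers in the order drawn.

Selection 1: 3924
Selection 2: 3924 + 275 = 4199
Selection 3: 4199 + 275 = 4474 → 4474 − 4266 = 208
Selection 4: 208 + 275 = 483
Selection 5: 483 + 275 = 758
Selection 6: 758 + 275 = 1033
Selection 7: 1033 + 275 = 1308
Selection 8: 1308 + 275 = 1583
Selection 9: 1583 + 275 = 1858
Selection 10: 1858 + 275 = 2133
Selection 11: 2133 + 275 = 2408
Selection 12: 2408 + 275 = 2683
Selection 13: 2683 + 275 = 2958
Selection 14: 2958 + 275 = 3233
Selection 15: 3233 + 275 = 3508
Selection 16: 3508 + 275 = 3783

3924, 4199, 208, 483, 758, 1033, 1308, 1583, 1858, 2133, 2408, 2683, 2958, 3233, 3508, 3783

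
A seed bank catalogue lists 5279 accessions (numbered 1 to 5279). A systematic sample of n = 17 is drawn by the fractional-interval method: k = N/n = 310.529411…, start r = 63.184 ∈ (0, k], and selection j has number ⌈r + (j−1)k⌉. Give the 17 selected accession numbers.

64, 374, 685, 995, 1306, 1616, 1927, 2237, 2548, 2858, 3169, 3480, 3790, 4101, 4411, 4722, 5032

j=1: r + 0k = 63.184 → ⌈·⌉ = 64
j=2: r + 1k = 373.713411… → ⌈·⌉ = 374
j=3: r + 2k = 684.242823… → ⌈·⌉ = 685
j=4: r + 3k = 994.772235… → ⌈·⌉ = 995
j=5: r + 4k = 1305.301647… → ⌈·⌉ = 1306
j=6: r + 5k = 1615.831058… → ⌈·⌉ = 1616
j=7: r + 6k = 1926.360470… → ⌈·⌉ = 1927
j=8: r + 7k = 2236.889882… → ⌈·⌉ = 2237
j=9: r + 8k = 2547.419294… → ⌈·⌉ = 2548
j=10: r + 9k = 2857.948705… → ⌈·⌉ = 2858
j=11: r + 10k = 3168.478117… → ⌈·⌉ = 3169
j=12: r + 11k = 3479.007529… → ⌈·⌉ = 3480
j=13: r + 12k = 3789.536941… → ⌈·⌉ = 3790
j=14: r + 13k = 4100.066352… → ⌈·⌉ = 4101
j=15: r + 14k = 4410.595764… → ⌈·⌉ = 4411
j=16: r + 15k = 4721.125176… → ⌈·⌉ = 4722
j=17: r + 16k = 5031.654588… → ⌈·⌉ = 5032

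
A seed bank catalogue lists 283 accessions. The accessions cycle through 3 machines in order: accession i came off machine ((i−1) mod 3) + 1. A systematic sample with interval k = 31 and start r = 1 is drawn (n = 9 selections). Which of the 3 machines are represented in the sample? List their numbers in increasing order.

1, 2, 3

Consecutive selections differ by k = 31, so their machine numbers differ by 31 mod 3 = 1.
gcd(31, 3) = 1, so the sample visits 3/1 = 3 distinct residues mod 3.
Start 1 is machine 1; the machines hit are 1, 2, 3.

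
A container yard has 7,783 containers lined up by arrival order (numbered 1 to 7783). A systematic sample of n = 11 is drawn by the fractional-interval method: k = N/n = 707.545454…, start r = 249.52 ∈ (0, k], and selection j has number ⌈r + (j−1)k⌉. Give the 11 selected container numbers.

j=1: r + 0k = 249.52 → ⌈·⌉ = 250
j=2: r + 1k = 957.065454… → ⌈·⌉ = 958
j=3: r + 2k = 1664.610909… → ⌈·⌉ = 1665
j=4: r + 3k = 2372.156363… → ⌈·⌉ = 2373
j=5: r + 4k = 3079.701818… → ⌈·⌉ = 3080
j=6: r + 5k = 3787.247272… → ⌈·⌉ = 3788
j=7: r + 6k = 4494.792727… → ⌈·⌉ = 4495
j=8: r + 7k = 5202.338181… → ⌈·⌉ = 5203
j=9: r + 8k = 5909.883636… → ⌈·⌉ = 5910
j=10: r + 9k = 6617.429090… → ⌈·⌉ = 6618
j=11: r + 10k = 7324.974545… → ⌈·⌉ = 7325

250, 958, 1665, 2373, 3080, 3788, 4495, 5203, 5910, 6618, 7325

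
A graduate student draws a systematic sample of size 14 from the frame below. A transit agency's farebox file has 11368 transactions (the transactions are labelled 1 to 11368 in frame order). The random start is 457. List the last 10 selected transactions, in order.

3705, 4517, 5329, 6141, 6953, 7765, 8577, 9389, 10201, 11013

k = N/n = 11368/14 = 812
5th selection = 457 + 4×812 = 3705
6th: 3705 + 812 = 4517
7th: 4517 + 812 = 5329
8th: 5329 + 812 = 6141
9th: 6141 + 812 = 6953
10th: 6953 + 812 = 7765
11th: 7765 + 812 = 8577
12th: 8577 + 812 = 9389
13th: 9389 + 812 = 10201
14th: 10201 + 812 = 11013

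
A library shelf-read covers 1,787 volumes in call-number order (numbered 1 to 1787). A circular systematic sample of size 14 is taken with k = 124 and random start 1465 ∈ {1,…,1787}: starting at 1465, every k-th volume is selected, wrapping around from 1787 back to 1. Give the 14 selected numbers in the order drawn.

Selection 1: 1465
Selection 2: 1465 + 124 = 1589
Selection 3: 1589 + 124 = 1713
Selection 4: 1713 + 124 = 1837 → 1837 − 1787 = 50
Selection 5: 50 + 124 = 174
Selection 6: 174 + 124 = 298
Selection 7: 298 + 124 = 422
Selection 8: 422 + 124 = 546
Selection 9: 546 + 124 = 670
Selection 10: 670 + 124 = 794
Selection 11: 794 + 124 = 918
Selection 12: 918 + 124 = 1042
Selection 13: 1042 + 124 = 1166
Selection 14: 1166 + 124 = 1290

1465, 1589, 1713, 50, 174, 298, 422, 546, 670, 794, 918, 1042, 1166, 1290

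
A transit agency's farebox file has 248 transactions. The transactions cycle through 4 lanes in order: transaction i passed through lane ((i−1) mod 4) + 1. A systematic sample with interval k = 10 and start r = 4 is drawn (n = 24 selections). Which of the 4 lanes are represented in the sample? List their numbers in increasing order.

Consecutive selections differ by k = 10, so their lane numbers differ by 10 mod 4 = 2.
gcd(10, 4) = 2, so the sample visits 4/2 = 2 distinct residues mod 4.
Start 4 is lane 4; the lanes hit are 2, 4.

2, 4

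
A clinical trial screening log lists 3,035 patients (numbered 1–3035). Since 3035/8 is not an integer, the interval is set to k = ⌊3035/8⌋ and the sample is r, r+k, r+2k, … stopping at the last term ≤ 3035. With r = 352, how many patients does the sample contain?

k = ⌊3035/8⌋ = 379
Achieved size = ⌊(3035 − 352)/379⌋ + 1 = ⌊2683/379⌋ + 1 = 7 + 1 = 8
(last selection: 352 + 7×379 = 3005 ≤ 3035; next would be 3384 > 3035)

8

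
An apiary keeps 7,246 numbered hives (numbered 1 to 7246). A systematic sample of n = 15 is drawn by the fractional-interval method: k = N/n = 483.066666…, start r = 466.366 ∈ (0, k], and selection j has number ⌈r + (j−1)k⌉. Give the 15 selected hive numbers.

j=1: r + 0k = 466.366 → ⌈·⌉ = 467
j=2: r + 1k = 949.432666… → ⌈·⌉ = 950
j=3: r + 2k = 1432.499333… → ⌈·⌉ = 1433
j=4: r + 3k = 1915.566 → ⌈·⌉ = 1916
j=5: r + 4k = 2398.632666… → ⌈·⌉ = 2399
j=6: r + 5k = 2881.699333… → ⌈·⌉ = 2882
j=7: r + 6k = 3364.766 → ⌈·⌉ = 3365
j=8: r + 7k = 3847.832666… → ⌈·⌉ = 3848
j=9: r + 8k = 4330.899333… → ⌈·⌉ = 4331
j=10: r + 9k = 4813.966 → ⌈·⌉ = 4814
j=11: r + 10k = 5297.032666… → ⌈·⌉ = 5298
j=12: r + 11k = 5780.099333… → ⌈·⌉ = 5781
j=13: r + 12k = 6263.166 → ⌈·⌉ = 6264
j=14: r + 13k = 6746.232666… → ⌈·⌉ = 6747
j=15: r + 14k = 7229.299333… → ⌈·⌉ = 7230

467, 950, 1433, 1916, 2399, 2882, 3365, 3848, 4331, 4814, 5298, 5781, 6264, 6747, 7230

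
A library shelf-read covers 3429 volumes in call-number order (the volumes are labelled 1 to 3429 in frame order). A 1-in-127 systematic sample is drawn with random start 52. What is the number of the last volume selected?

3354

k = 127
27th selection = r + (27−1)·k = 52 + 26×127 = 52 + 3302 = 3354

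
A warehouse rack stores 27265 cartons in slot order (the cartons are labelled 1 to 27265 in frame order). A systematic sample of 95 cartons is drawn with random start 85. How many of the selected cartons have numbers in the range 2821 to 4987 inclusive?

k = 27265/95 = 287
First selection ≥ 2821: 85 + ⌈(2821−85)/287⌉·287 = 85 + 10×287 = 2955
Last selection ≤ 4987: 85 + ⌊(4987−85)/287⌋·287 = 85 + 17×287 = 4964
Count = 17 − 10 + 1 = 8

8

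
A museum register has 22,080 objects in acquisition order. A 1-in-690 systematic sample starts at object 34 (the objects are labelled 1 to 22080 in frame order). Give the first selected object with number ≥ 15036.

k = 690
Steps past start: ⌈(15036 − 34)/690⌉ = ⌈15002/690⌉ = 22
Selected object: 34 + 22×690 = 15214

15214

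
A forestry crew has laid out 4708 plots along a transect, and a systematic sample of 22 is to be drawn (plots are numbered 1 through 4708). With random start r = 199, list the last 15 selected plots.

1697, 1911, 2125, 2339, 2553, 2767, 2981, 3195, 3409, 3623, 3837, 4051, 4265, 4479, 4693

k = N/n = 4708/22 = 214
8th selection = 199 + 7×214 = 1697
9th: 1697 + 214 = 1911
10th: 1911 + 214 = 2125
11th: 2125 + 214 = 2339
12th: 2339 + 214 = 2553
13th: 2553 + 214 = 2767
14th: 2767 + 214 = 2981
15th: 2981 + 214 = 3195
16th: 3195 + 214 = 3409
17th: 3409 + 214 = 3623
18th: 3623 + 214 = 3837
19th: 3837 + 214 = 4051
20th: 4051 + 214 = 4265
21st: 4265 + 214 = 4479
22nd: 4479 + 214 = 4693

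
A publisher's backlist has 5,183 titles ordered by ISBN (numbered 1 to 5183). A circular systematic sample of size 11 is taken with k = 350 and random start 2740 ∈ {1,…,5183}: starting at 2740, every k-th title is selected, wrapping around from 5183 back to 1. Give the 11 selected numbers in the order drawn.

Selection 1: 2740
Selection 2: 2740 + 350 = 3090
Selection 3: 3090 + 350 = 3440
Selection 4: 3440 + 350 = 3790
Selection 5: 3790 + 350 = 4140
Selection 6: 4140 + 350 = 4490
Selection 7: 4490 + 350 = 4840
Selection 8: 4840 + 350 = 5190 → 5190 − 5183 = 7
Selection 9: 7 + 350 = 357
Selection 10: 357 + 350 = 707
Selection 11: 707 + 350 = 1057

2740, 3090, 3440, 3790, 4140, 4490, 4840, 7, 357, 707, 1057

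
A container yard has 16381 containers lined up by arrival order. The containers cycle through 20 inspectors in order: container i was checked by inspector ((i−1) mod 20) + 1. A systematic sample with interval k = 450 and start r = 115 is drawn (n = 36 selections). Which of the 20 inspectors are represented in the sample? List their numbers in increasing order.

Consecutive selections differ by k = 450, so their inspector numbers differ by 450 mod 20 = 10.
gcd(450, 20) = 10, so the sample visits 20/10 = 2 distinct residues mod 20.
Start 115 is inspector 15; the inspectors hit are 5, 15.

5, 15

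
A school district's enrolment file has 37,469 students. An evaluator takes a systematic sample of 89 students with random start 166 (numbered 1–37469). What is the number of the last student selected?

k = 37469/89 = 421
89th selection = r + (89−1)·k = 166 + 88×421 = 166 + 37048 = 37214

37214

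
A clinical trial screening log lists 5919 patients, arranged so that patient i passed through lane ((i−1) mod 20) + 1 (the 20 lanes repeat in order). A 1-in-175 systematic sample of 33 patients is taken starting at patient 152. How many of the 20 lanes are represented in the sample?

4

Consecutive selections differ by k = 175, so their lane numbers differ by 175 mod 20 = 15.
gcd(175, 20) = 5, so the sample visits 20/5 = 4 distinct residues mod 20.
Start 152 is lane 12; the lanes hit are 2, 7, 12, 17.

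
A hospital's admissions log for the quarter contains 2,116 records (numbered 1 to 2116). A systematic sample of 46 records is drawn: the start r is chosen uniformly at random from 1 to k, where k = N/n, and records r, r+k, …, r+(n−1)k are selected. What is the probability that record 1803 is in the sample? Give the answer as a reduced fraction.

1/46

k = 2116/46 = 46.
Record 1803 is selected iff r ≡ 1803 (mod 46); exactly one such r in {1,…,46}.
Inclusion probability = 1/46.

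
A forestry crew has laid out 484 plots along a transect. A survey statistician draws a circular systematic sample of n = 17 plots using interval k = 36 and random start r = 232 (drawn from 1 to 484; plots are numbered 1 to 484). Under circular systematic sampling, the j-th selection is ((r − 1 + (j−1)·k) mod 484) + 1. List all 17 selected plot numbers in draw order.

232, 268, 304, 340, 376, 412, 448, 484, 36, 72, 108, 144, 180, 216, 252, 288, 324

Selection 1: 232
Selection 2: 232 + 36 = 268
Selection 3: 268 + 36 = 304
Selection 4: 304 + 36 = 340
Selection 5: 340 + 36 = 376
Selection 6: 376 + 36 = 412
Selection 7: 412 + 36 = 448
Selection 8: 448 + 36 = 484
Selection 9: 484 + 36 = 520 → 520 − 484 = 36
Selection 10: 36 + 36 = 72
Selection 11: 72 + 36 = 108
Selection 12: 108 + 36 = 144
Selection 13: 144 + 36 = 180
Selection 14: 180 + 36 = 216
Selection 15: 216 + 36 = 252
Selection 16: 252 + 36 = 288
Selection 17: 288 + 36 = 324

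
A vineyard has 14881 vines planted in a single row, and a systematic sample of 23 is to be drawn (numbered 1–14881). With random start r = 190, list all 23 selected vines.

k = N/n = 14881/23 = 647
vine 1: 190
vine 2: 190 + 647 = 837
vine 3: 837 + 647 = 1484
vine 4: 1484 + 647 = 2131
vine 5: 2131 + 647 = 2778
vine 6: 2778 + 647 = 3425
vine 7: 3425 + 647 = 4072
vine 8: 4072 + 647 = 4719
vine 9: 4719 + 647 = 5366
vine 10: 5366 + 647 = 6013
vine 11: 6013 + 647 = 6660
vine 12: 6660 + 647 = 7307
vine 13: 7307 + 647 = 7954
vine 14: 7954 + 647 = 8601
vine 15: 8601 + 647 = 9248
vine 16: 9248 + 647 = 9895
vine 17: 9895 + 647 = 10542
vine 18: 10542 + 647 = 11189
vine 19: 11189 + 647 = 11836
vine 20: 11836 + 647 = 12483
vine 21: 12483 + 647 = 13130
vine 22: 13130 + 647 = 13777
vine 23: 13777 + 647 = 14424

190, 837, 1484, 2131, 2778, 3425, 4072, 4719, 5366, 6013, 6660, 7307, 7954, 8601, 9248, 9895, 10542, 11189, 11836, 12483, 13130, 13777, 14424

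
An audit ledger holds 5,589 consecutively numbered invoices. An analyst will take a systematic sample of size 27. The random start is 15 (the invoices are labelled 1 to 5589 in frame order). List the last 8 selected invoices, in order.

k = N/n = 5589/27 = 207
20th selection = 15 + 19×207 = 3948
21st: 3948 + 207 = 4155
22nd: 4155 + 207 = 4362
23rd: 4362 + 207 = 4569
24th: 4569 + 207 = 4776
25th: 4776 + 207 = 4983
26th: 4983 + 207 = 5190
27th: 5190 + 207 = 5397

3948, 4155, 4362, 4569, 4776, 4983, 5190, 5397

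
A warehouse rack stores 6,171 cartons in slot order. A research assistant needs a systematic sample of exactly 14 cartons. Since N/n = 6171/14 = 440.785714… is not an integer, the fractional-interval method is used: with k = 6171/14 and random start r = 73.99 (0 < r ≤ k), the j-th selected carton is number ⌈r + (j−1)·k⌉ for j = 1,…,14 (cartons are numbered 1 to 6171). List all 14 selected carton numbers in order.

j=1: r + 0k = 73.99 → ⌈·⌉ = 74
j=2: r + 1k = 514.775714… → ⌈·⌉ = 515
j=3: r + 2k = 955.561428… → ⌈·⌉ = 956
j=4: r + 3k = 1396.347142… → ⌈·⌉ = 1397
j=5: r + 4k = 1837.132857… → ⌈·⌉ = 1838
j=6: r + 5k = 2277.918571… → ⌈·⌉ = 2278
j=7: r + 6k = 2718.704285… → ⌈·⌉ = 2719
j=8: r + 7k = 3159.49 → ⌈·⌉ = 3160
j=9: r + 8k = 3600.275714… → ⌈·⌉ = 3601
j=10: r + 9k = 4041.061428… → ⌈·⌉ = 4042
j=11: r + 10k = 4481.847142… → ⌈·⌉ = 4482
j=12: r + 11k = 4922.632857… → ⌈·⌉ = 4923
j=13: r + 12k = 5363.418571… → ⌈·⌉ = 5364
j=14: r + 13k = 5804.204285… → ⌈·⌉ = 5805

74, 515, 956, 1397, 1838, 2278, 2719, 3160, 3601, 4042, 4482, 4923, 5364, 5805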